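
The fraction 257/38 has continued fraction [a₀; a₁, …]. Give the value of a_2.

257 = 6·38 + 29, so a_0 = 6
38 = 1·29 + 9, so a_1 = 1
29 = 3·9 + 2, so a_2 = 3

3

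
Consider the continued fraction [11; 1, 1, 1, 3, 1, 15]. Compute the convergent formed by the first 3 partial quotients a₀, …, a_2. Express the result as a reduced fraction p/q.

Compute successive convergents:
a_0 = 11: 11/1
a_1 = 1: 12/1
a_2 = 1: 23/2

23/2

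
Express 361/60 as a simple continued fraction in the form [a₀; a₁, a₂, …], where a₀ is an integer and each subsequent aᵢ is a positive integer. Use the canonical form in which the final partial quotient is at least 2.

[6; 60]

361 ÷ 60 → quotient 6, remainder 1
60 ÷ 1 → quotient 60, remainder 0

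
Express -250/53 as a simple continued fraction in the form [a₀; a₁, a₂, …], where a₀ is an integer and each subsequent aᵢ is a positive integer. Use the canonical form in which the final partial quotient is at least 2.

[-5; 3, 1, 1, 7]

Repeatedly divide and take the remainder:
-250 ÷ 53 → quotient -5, remainder 15
53 ÷ 15 → quotient 3, remainder 8
15 ÷ 8 → quotient 1, remainder 7
8 ÷ 7 → quotient 1, remainder 1
7 ÷ 1 → quotient 7, remainder 0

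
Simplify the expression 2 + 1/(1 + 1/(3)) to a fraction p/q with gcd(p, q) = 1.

11/4

Use the convergent recurrence hₖ = aₖ·hₖ₋₁ + hₖ₋₂ (and likewise for the denominators kₖ):
a_0 = 2: 2/1
a_1 = 1: 3/1
a_2 = 3: 11/4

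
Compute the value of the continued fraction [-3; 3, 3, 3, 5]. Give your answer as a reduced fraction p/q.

Start with 5.
3 + 1/(5/1) = 3 + 1/5 = 16/5
3 + 1/(16/5) = 3 + 5/16 = 53/16
3 + 1/(53/16) = 3 + 16/53 = 175/53
-3 + 1/(175/53) = -3 + 53/175 = -472/175

-472/175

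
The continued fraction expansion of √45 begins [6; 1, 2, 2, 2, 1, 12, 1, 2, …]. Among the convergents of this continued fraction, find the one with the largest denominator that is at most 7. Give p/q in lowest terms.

a_0 = 6: 6/1  (≤ bound)
a_1 = 1: 7/1  (≤ bound)
a_2 = 2: 20/3  (≤ bound)
a_3 = 2: 47/7  (≤ bound)
a_4 = 2: 114/17  (> 7, stop)

47/7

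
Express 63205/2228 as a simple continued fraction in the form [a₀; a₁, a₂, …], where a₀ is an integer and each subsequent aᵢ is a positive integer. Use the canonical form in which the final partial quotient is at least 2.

Repeatedly divide and take the remainder:
63205 = 28·2228 + 821, so a_0 = 28
2228 = 2·821 + 586, so a_1 = 2
821 = 1·586 + 235, so a_2 = 1
586 = 2·235 + 116, so a_3 = 2
235 = 2·116 + 3, so a_4 = 2
116 = 38·3 + 2, so a_5 = 38
3 = 1·2 + 1, so a_6 = 1
2 = 2·1 + 0, so a_7 = 2

[28; 2, 1, 2, 2, 38, 1, 2]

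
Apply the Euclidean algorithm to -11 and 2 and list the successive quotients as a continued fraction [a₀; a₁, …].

[-6; 2]

Run the Euclidean algorithm, recording each quotient:
-11 ÷ 2 → quotient -6, remainder 1
2 ÷ 1 → quotient 2, remainder 0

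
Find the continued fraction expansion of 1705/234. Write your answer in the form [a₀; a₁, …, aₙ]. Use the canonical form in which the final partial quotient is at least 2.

Repeatedly divide and take the remainder:
⌊1705/234⌋ = 7, remainder 67
⌊234/67⌋ = 3, remainder 33
⌊67/33⌋ = 2, remainder 1
⌊33/1⌋ = 33, remainder 0

[7; 3, 2, 33]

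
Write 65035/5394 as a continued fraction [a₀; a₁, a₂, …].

Apply division with remainder until the remainder is 0:
⌊65035/5394⌋ = 12, remainder 307
⌊5394/307⌋ = 17, remainder 175
⌊307/175⌋ = 1, remainder 132
⌊175/132⌋ = 1, remainder 43
⌊132/43⌋ = 3, remainder 3
⌊43/3⌋ = 14, remainder 1
⌊3/1⌋ = 3, remainder 0

[12; 17, 1, 1, 3, 14, 3]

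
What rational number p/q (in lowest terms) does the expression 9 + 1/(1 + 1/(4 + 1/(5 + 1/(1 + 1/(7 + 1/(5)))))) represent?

12219/1246

Use the convergent recurrence hₖ = aₖ·hₖ₋₁ + hₖ₋₂ (and likewise for the denominators kₖ):
a_0 = 9: 9/1
a_1 = 1: 10/1
a_2 = 4: 49/5
a_3 = 5: 255/26
a_4 = 1: 304/31
a_5 = 7: 2383/243
a_6 = 5: 12219/1246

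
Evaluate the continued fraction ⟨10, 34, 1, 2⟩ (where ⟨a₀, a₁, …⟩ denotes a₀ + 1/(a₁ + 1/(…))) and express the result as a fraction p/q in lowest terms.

1043/104

Start with 2.
1 + 1/(2/1) = 1 + 1/2 = 3/2
34 + 1/(3/2) = 34 + 2/3 = 104/3
10 + 1/(104/3) = 10 + 3/104 = 1043/104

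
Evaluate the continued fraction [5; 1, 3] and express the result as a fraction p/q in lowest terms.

Start with 3.
1 + 1/(3/1) = 1 + 1/3 = 4/3
5 + 1/(4/3) = 5 + 3/4 = 23/4

23/4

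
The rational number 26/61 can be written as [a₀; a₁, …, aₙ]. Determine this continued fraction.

⌊26/61⌋ = 0, remainder 26
⌊61/26⌋ = 2, remainder 9
⌊26/9⌋ = 2, remainder 8
⌊9/8⌋ = 1, remainder 1
⌊8/1⌋ = 8, remainder 0

[0; 2, 2, 1, 8]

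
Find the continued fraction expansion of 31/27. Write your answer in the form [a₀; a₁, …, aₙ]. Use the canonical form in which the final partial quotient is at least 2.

[1; 6, 1, 3]

Repeatedly divide and take the remainder:
31 = 1·27 + 4, so a_0 = 1
27 = 6·4 + 3, so a_1 = 6
4 = 1·3 + 1, so a_2 = 1
3 = 3·1 + 0, so a_3 = 3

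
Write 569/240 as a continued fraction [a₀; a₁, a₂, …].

569 = 2·240 + 89, so a_0 = 2
240 = 2·89 + 62, so a_1 = 2
89 = 1·62 + 27, so a_2 = 1
62 = 2·27 + 8, so a_3 = 2
27 = 3·8 + 3, so a_4 = 3
8 = 2·3 + 2, so a_5 = 2
3 = 1·2 + 1, so a_6 = 1
2 = 2·1 + 0, so a_7 = 2

[2; 2, 1, 2, 3, 2, 1, 2]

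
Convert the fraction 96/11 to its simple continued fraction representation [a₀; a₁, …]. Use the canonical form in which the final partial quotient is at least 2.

Apply division with remainder until the remainder is 0:
96 ÷ 11 → quotient 8, remainder 8
11 ÷ 8 → quotient 1, remainder 3
8 ÷ 3 → quotient 2, remainder 2
3 ÷ 2 → quotient 1, remainder 1
2 ÷ 1 → quotient 2, remainder 0

[8; 1, 2, 1, 2]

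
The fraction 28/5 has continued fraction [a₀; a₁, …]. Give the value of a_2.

1

Repeatedly divide and take the remainder:
⌊28/5⌋ = 5, remainder 3
⌊5/3⌋ = 1, remainder 2
⌊3/2⌋ = 1, remainder 1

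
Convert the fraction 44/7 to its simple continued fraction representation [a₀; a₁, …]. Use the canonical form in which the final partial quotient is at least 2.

44 = 6·7 + 2, so a_0 = 6
7 = 3·2 + 1, so a_1 = 3
2 = 2·1 + 0, so a_2 = 2

[6; 3, 2]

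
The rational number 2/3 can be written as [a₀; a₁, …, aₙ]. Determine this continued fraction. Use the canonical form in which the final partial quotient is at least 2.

[0; 1, 2]

2 ÷ 3 → quotient 0, remainder 2
3 ÷ 2 → quotient 1, remainder 1
2 ÷ 1 → quotient 2, remainder 0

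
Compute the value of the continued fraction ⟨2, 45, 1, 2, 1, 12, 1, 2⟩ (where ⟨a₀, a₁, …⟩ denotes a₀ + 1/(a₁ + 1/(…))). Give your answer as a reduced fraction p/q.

a_0 = 2: 2/1
a_1 = 45: 91/45
a_2 = 1: 93/46
a_3 = 2: 277/137
a_4 = 1: 370/183
a_5 = 12: 4717/2333
a_6 = 1: 5087/2516
a_7 = 2: 14891/7365

14891/7365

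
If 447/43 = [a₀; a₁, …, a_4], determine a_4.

Repeatedly divide and take the remainder:
⌊447/43⌋ = 10, remainder 17
⌊43/17⌋ = 2, remainder 9
⌊17/9⌋ = 1, remainder 8
⌊9/8⌋ = 1, remainder 1
⌊8/1⌋ = 8, remainder 0

8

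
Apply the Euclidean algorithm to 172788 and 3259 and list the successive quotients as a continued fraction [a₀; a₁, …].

[53; 53, 2, 2, 1, 8]

172788 = 53·3259 + 61, so a_0 = 53
3259 = 53·61 + 26, so a_1 = 53
61 = 2·26 + 9, so a_2 = 2
26 = 2·9 + 8, so a_3 = 2
9 = 1·8 + 1, so a_4 = 1
8 = 8·1 + 0, so a_5 = 8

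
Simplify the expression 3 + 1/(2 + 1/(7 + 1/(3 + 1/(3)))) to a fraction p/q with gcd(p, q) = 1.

541/156

a_0 = 3: 3/1
a_1 = 2: 7/2
a_2 = 7: 52/15
a_3 = 3: 163/47
a_4 = 3: 541/156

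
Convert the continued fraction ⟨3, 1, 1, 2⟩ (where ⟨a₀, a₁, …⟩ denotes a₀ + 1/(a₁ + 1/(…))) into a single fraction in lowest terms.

Use the convergent recurrence hₖ = aₖ·hₖ₋₁ + hₖ₋₂ (and likewise for the denominators kₖ):
a_0 = 3: 3/1
a_1 = 1: 4/1
a_2 = 1: 7/2
a_3 = 2: 18/5

18/5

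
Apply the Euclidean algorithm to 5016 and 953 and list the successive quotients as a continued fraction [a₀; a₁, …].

5016 = 5·953 + 251, so a_0 = 5
953 = 3·251 + 200, so a_1 = 3
251 = 1·200 + 51, so a_2 = 1
200 = 3·51 + 47, so a_3 = 3
51 = 1·47 + 4, so a_4 = 1
47 = 11·4 + 3, so a_5 = 11
4 = 1·3 + 1, so a_6 = 1
3 = 3·1 + 0, so a_7 = 3

[5; 3, 1, 3, 1, 11, 1, 3]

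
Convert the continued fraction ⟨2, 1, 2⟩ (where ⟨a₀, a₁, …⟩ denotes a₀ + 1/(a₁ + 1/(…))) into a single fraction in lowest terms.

8/3

a_0 = 2: 2/1
a_1 = 1: 3/1
a_2 = 2: 8/3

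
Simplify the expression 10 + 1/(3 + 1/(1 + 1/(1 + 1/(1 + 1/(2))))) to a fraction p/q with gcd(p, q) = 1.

Work from the innermost term outward:
Start with 2.
1 + 1/(2/1) = 1 + 1/2 = 3/2
1 + 1/(3/2) = 1 + 2/3 = 5/3
1 + 1/(5/3) = 1 + 3/5 = 8/5
3 + 1/(8/5) = 3 + 5/8 = 29/8
10 + 1/(29/8) = 10 + 8/29 = 298/29

298/29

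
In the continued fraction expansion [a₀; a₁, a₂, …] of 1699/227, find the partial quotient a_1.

1699 = 7·227 + 110, so a_0 = 7
227 = 2·110 + 7, so a_1 = 2

2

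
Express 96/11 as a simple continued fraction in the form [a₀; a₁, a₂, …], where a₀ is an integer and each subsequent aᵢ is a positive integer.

⌊96/11⌋ = 8, remainder 8
⌊11/8⌋ = 1, remainder 3
⌊8/3⌋ = 2, remainder 2
⌊3/2⌋ = 1, remainder 1
⌊2/1⌋ = 2, remainder 0

[8; 1, 2, 1, 2]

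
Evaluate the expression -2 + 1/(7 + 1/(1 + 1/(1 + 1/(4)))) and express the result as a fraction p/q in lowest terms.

-127/68

Start with 4.
1 + 1/(4/1) = 1 + 1/4 = 5/4
1 + 1/(5/4) = 1 + 4/5 = 9/5
7 + 1/(9/5) = 7 + 5/9 = 68/9
-2 + 1/(68/9) = -2 + 9/68 = -127/68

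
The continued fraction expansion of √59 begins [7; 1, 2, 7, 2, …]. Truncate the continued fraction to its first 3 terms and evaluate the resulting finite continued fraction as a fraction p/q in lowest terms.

23/3

Start with 2.
1 + 1/(2/1) = 1 + 1/2 = 3/2
7 + 1/(3/2) = 7 + 2/3 = 23/3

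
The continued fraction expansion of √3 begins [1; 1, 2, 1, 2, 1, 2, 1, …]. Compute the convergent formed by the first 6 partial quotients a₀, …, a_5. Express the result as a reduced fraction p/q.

26/15

Build up convergents one term at a time:
a_0 = 1: 1/1
a_1 = 1: 2/1
a_2 = 2: 5/3
a_3 = 1: 7/4
a_4 = 2: 19/11
a_5 = 1: 26/15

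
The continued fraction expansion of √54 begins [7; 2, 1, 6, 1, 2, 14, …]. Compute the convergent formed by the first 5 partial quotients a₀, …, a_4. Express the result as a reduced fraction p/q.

Starting at the tail and folding back:
Start with 1.
6 + 1/(1/1) = 6 + 1/1 = 7/1
1 + 1/(7/1) = 1 + 1/7 = 8/7
2 + 1/(8/7) = 2 + 7/8 = 23/8
7 + 1/(23/8) = 7 + 8/23 = 169/23

169/23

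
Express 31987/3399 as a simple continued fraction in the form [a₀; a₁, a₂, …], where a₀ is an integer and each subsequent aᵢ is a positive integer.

[9; 2, 2, 3, 2, 1, 60]

31987 ÷ 3399 → quotient 9, remainder 1396
3399 ÷ 1396 → quotient 2, remainder 607
1396 ÷ 607 → quotient 2, remainder 182
607 ÷ 182 → quotient 3, remainder 61
182 ÷ 61 → quotient 2, remainder 60
61 ÷ 60 → quotient 1, remainder 1
60 ÷ 1 → quotient 60, remainder 0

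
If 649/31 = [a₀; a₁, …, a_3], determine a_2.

14

649 ÷ 31 → quotient 20, remainder 29
31 ÷ 29 → quotient 1, remainder 2
29 ÷ 2 → quotient 14, remainder 1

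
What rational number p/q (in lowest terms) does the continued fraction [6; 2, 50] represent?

656/101

Build up convergents one term at a time:
a_0 = 6: 6/1
a_1 = 2: 13/2
a_2 = 50: 656/101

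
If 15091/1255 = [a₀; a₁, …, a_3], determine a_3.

Apply division with remainder until the remainder is 0:
15091 ÷ 1255 → quotient 12, remainder 31
1255 ÷ 31 → quotient 40, remainder 15
31 ÷ 15 → quotient 2, remainder 1
15 ÷ 1 → quotient 15, remainder 0

15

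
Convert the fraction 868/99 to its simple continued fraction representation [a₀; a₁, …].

Run the Euclidean algorithm, recording each quotient:
⌊868/99⌋ = 8, remainder 76
⌊99/76⌋ = 1, remainder 23
⌊76/23⌋ = 3, remainder 7
⌊23/7⌋ = 3, remainder 2
⌊7/2⌋ = 3, remainder 1
⌊2/1⌋ = 2, remainder 0

[8; 1, 3, 3, 3, 2]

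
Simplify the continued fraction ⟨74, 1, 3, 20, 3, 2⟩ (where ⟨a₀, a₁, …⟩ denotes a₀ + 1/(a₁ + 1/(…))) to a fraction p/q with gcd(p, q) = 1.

42983/575

a_0 = 74: 74/1
a_1 = 1: 75/1
a_2 = 3: 299/4
a_3 = 20: 6055/81
a_4 = 3: 18464/247
a_5 = 2: 42983/575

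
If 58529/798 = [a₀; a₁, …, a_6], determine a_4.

5

58529 = 73·798 + 275, so a_0 = 73
798 = 2·275 + 248, so a_1 = 2
275 = 1·248 + 27, so a_2 = 1
248 = 9·27 + 5, so a_3 = 9
27 = 5·5 + 2, so a_4 = 5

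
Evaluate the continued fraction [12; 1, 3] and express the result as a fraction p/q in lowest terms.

a_0 = 12: 12/1
a_1 = 1: 13/1
a_2 = 3: 51/4

51/4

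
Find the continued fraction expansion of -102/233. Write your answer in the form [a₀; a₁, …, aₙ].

-102 = -1·233 + 131, so a_0 = -1
233 = 1·131 + 102, so a_1 = 1
131 = 1·102 + 29, so a_2 = 1
102 = 3·29 + 15, so a_3 = 3
29 = 1·15 + 14, so a_4 = 1
15 = 1·14 + 1, so a_5 = 1
14 = 14·1 + 0, so a_6 = 14

[-1; 1, 1, 3, 1, 1, 14]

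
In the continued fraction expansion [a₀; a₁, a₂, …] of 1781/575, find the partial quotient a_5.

1781 = 3·575 + 56, so a_0 = 3
575 = 10·56 + 15, so a_1 = 10
56 = 3·15 + 11, so a_2 = 3
15 = 1·11 + 4, so a_3 = 1
11 = 2·4 + 3, so a_4 = 2
4 = 1·3 + 1, so a_5 = 1

1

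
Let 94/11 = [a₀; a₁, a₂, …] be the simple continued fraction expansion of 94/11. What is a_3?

⌊94/11⌋ = 8, remainder 6
⌊11/6⌋ = 1, remainder 5
⌊6/5⌋ = 1, remainder 1
⌊5/1⌋ = 5, remainder 0

5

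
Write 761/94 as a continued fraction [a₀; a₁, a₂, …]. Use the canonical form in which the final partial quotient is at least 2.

761 ÷ 94 → quotient 8, remainder 9
94 ÷ 9 → quotient 10, remainder 4
9 ÷ 4 → quotient 2, remainder 1
4 ÷ 1 → quotient 4, remainder 0

[8; 10, 2, 4]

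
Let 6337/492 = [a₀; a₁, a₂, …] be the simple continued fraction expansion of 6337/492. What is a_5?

6337 ÷ 492 → quotient 12, remainder 433
492 ÷ 433 → quotient 1, remainder 59
433 ÷ 59 → quotient 7, remainder 20
59 ÷ 20 → quotient 2, remainder 19
20 ÷ 19 → quotient 1, remainder 1
19 ÷ 1 → quotient 19, remainder 0

19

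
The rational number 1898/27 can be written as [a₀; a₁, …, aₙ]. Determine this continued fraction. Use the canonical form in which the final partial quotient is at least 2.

1898 ÷ 27 → quotient 70, remainder 8
27 ÷ 8 → quotient 3, remainder 3
8 ÷ 3 → quotient 2, remainder 2
3 ÷ 2 → quotient 1, remainder 1
2 ÷ 1 → quotient 2, remainder 0

[70; 3, 2, 1, 2]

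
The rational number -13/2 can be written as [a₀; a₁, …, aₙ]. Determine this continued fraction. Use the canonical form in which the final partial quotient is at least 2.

⌊-13/2⌋ = -7, remainder 1
⌊2/1⌋ = 2, remainder 0

[-7; 2]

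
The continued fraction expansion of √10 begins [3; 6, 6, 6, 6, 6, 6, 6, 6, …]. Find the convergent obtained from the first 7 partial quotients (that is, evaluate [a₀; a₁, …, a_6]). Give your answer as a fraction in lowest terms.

168717/53353

Build up convergents one term at a time:
a_0 = 3: 3/1
a_1 = 6: 19/6
a_2 = 6: 117/37
a_3 = 6: 721/228
a_4 = 6: 4443/1405
a_5 = 6: 27379/8658
a_6 = 6: 168717/53353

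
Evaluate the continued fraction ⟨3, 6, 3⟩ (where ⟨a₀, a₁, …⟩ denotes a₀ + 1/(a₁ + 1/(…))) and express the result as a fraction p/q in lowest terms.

60/19

a_0 = 3: 3/1
a_1 = 6: 19/6
a_2 = 3: 60/19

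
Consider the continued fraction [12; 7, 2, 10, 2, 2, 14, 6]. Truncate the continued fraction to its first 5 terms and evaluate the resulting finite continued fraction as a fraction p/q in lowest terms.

Start with 2.
10 + 1/(2/1) = 10 + 1/2 = 21/2
2 + 1/(21/2) = 2 + 2/21 = 44/21
7 + 1/(44/21) = 7 + 21/44 = 329/44
12 + 1/(329/44) = 12 + 44/329 = 3992/329

3992/329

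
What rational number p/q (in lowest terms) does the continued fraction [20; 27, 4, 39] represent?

Collapse the nested fraction from the inside out:
Start with 39.
4 + 1/(39/1) = 4 + 1/39 = 157/39
27 + 1/(157/39) = 27 + 39/157 = 4278/157
20 + 1/(4278/157) = 20 + 157/4278 = 85717/4278

85717/4278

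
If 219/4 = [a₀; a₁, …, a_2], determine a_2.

3

⌊219/4⌋ = 54, remainder 3
⌊4/3⌋ = 1, remainder 1
⌊3/1⌋ = 3, remainder 0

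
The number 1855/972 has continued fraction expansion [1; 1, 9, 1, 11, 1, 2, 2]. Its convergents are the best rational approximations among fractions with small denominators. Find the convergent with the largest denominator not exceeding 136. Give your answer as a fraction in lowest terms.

List convergents until the denominator exceeds the bound:
a_0 = 1: 1/1  (≤ bound)
a_1 = 1: 2/1  (≤ bound)
a_2 = 9: 19/10  (≤ bound)
a_3 = 1: 21/11  (≤ bound)
a_4 = 11: 250/131  (≤ bound)
a_5 = 1: 271/142  (> 136, stop)

250/131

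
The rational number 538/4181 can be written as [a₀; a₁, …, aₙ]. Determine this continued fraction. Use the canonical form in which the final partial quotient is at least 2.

Apply division with remainder until the remainder is 0:
538 ÷ 4181 → quotient 0, remainder 538
4181 ÷ 538 → quotient 7, remainder 415
538 ÷ 415 → quotient 1, remainder 123
415 ÷ 123 → quotient 3, remainder 46
123 ÷ 46 → quotient 2, remainder 31
46 ÷ 31 → quotient 1, remainder 15
31 ÷ 15 → quotient 2, remainder 1
15 ÷ 1 → quotient 15, remainder 0

[0; 7, 1, 3, 2, 1, 2, 15]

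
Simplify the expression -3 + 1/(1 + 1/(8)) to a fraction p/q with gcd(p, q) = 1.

Starting at the tail and folding back:
Start with 8.
1 + 1/(8/1) = 1 + 1/8 = 9/8
-3 + 1/(9/8) = -3 + 8/9 = -19/9

-19/9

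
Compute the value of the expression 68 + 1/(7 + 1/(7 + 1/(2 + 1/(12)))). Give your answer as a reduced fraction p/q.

90899/1334

Starting at the tail and folding back:
Start with 12.
2 + 1/(12/1) = 2 + 1/12 = 25/12
7 + 1/(25/12) = 7 + 12/25 = 187/25
7 + 1/(187/25) = 7 + 25/187 = 1334/187
68 + 1/(1334/187) = 68 + 187/1334 = 90899/1334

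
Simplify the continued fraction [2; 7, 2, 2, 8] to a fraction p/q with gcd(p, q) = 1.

Work from the innermost term outward:
Start with 8.
2 + 1/(8/1) = 2 + 1/8 = 17/8
2 + 1/(17/8) = 2 + 8/17 = 42/17
7 + 1/(42/17) = 7 + 17/42 = 311/42
2 + 1/(311/42) = 2 + 42/311 = 664/311

664/311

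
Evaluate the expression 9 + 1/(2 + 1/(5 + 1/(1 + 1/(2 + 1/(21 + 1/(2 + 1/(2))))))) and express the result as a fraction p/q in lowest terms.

Start with 2.
2 + 1/(2/1) = 2 + 1/2 = 5/2
21 + 1/(5/2) = 21 + 2/5 = 107/5
2 + 1/(107/5) = 2 + 5/107 = 219/107
1 + 1/(219/107) = 1 + 107/219 = 326/219
5 + 1/(326/219) = 5 + 219/326 = 1849/326
2 + 1/(1849/326) = 2 + 326/1849 = 4024/1849
9 + 1/(4024/1849) = 9 + 1849/4024 = 38065/4024

38065/4024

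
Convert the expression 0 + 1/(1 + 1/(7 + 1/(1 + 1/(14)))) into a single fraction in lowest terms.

119/134

Start with 14.
1 + 1/(14/1) = 1 + 1/14 = 15/14
7 + 1/(15/14) = 7 + 14/15 = 119/15
1 + 1/(119/15) = 1 + 15/119 = 134/119
0 + 1/(134/119) = 0 + 119/134 = 119/134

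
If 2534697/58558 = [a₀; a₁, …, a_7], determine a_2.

1

Run the Euclidean algorithm, recording each quotient:
2534697 = 43·58558 + 16703, so a_0 = 43
58558 = 3·16703 + 8449, so a_1 = 3
16703 = 1·8449 + 8254, so a_2 = 1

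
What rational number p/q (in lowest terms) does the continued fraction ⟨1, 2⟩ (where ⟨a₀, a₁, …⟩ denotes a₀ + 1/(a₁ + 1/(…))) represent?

3/2

a_0 = 1: 1/1
a_1 = 2: 3/2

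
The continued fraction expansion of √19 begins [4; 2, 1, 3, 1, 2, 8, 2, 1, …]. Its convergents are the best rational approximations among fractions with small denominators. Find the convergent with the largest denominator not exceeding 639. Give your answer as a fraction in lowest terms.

a_0 = 4: 4/1  (≤ bound)
a_1 = 2: 9/2  (≤ bound)
a_2 = 1: 13/3  (≤ bound)
a_3 = 3: 48/11  (≤ bound)
a_4 = 1: 61/14  (≤ bound)
a_5 = 2: 170/39  (≤ bound)
a_6 = 8: 1421/326  (≤ bound)
a_7 = 2: 3012/691  (> 639, stop)

1421/326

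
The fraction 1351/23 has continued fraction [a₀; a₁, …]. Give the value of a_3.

1351 = 58·23 + 17, so a_0 = 58
23 = 1·17 + 6, so a_1 = 1
17 = 2·6 + 5, so a_2 = 2
6 = 1·5 + 1, so a_3 = 1

1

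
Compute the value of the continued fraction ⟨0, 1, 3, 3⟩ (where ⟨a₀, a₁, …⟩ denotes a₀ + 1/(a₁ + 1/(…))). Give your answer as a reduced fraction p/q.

Start with 3.
3 + 1/(3/1) = 3 + 1/3 = 10/3
1 + 1/(10/3) = 1 + 3/10 = 13/10
0 + 1/(13/10) = 0 + 10/13 = 10/13

10/13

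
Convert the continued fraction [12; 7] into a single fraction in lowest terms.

85/7

Start with 7.
12 + 1/(7/1) = 12 + 1/7 = 85/7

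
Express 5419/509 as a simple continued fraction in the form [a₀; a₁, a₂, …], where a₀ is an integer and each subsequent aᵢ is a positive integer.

[10; 1, 1, 1, 4, 1, 4, 6]

Run the Euclidean algorithm, recording each quotient:
⌊5419/509⌋ = 10, remainder 329
⌊509/329⌋ = 1, remainder 180
⌊329/180⌋ = 1, remainder 149
⌊180/149⌋ = 1, remainder 31
⌊149/31⌋ = 4, remainder 25
⌊31/25⌋ = 1, remainder 6
⌊25/6⌋ = 4, remainder 1
⌊6/1⌋ = 6, remainder 0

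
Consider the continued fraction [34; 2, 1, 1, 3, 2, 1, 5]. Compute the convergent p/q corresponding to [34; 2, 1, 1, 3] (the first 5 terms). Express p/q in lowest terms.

619/18

Compute successive convergents:
a_0 = 34: 34/1
a_1 = 2: 69/2
a_2 = 1: 103/3
a_3 = 1: 172/5
a_4 = 3: 619/18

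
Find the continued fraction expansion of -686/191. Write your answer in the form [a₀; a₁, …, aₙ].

[-4; 2, 2, 4, 2, 1, 2]

-686 = -4·191 + 78, so a_0 = -4
191 = 2·78 + 35, so a_1 = 2
78 = 2·35 + 8, so a_2 = 2
35 = 4·8 + 3, so a_3 = 4
8 = 2·3 + 2, so a_4 = 2
3 = 1·2 + 1, so a_5 = 1
2 = 2·1 + 0, so a_6 = 2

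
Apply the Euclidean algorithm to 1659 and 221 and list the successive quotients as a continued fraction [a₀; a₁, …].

[7; 1, 1, 36, 3]

1659 ÷ 221 → quotient 7, remainder 112
221 ÷ 112 → quotient 1, remainder 109
112 ÷ 109 → quotient 1, remainder 3
109 ÷ 3 → quotient 36, remainder 1
3 ÷ 1 → quotient 3, remainder 0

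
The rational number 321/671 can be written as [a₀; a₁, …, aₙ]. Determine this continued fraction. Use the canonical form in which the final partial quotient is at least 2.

[0; 2, 11, 14, 2]

Apply division with remainder until the remainder is 0:
321 ÷ 671 → quotient 0, remainder 321
671 ÷ 321 → quotient 2, remainder 29
321 ÷ 29 → quotient 11, remainder 2
29 ÷ 2 → quotient 14, remainder 1
2 ÷ 1 → quotient 2, remainder 0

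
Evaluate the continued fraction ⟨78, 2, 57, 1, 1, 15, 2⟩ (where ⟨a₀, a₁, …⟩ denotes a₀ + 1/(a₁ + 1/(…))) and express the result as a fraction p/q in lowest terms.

582909/7426

Start with 2.
15 + 1/(2/1) = 15 + 1/2 = 31/2
1 + 1/(31/2) = 1 + 2/31 = 33/31
1 + 1/(33/31) = 1 + 31/33 = 64/33
57 + 1/(64/33) = 57 + 33/64 = 3681/64
2 + 1/(3681/64) = 2 + 64/3681 = 7426/3681
78 + 1/(7426/3681) = 78 + 3681/7426 = 582909/7426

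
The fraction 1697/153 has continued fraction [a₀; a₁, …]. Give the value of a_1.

⌊1697/153⌋ = 11, remainder 14
⌊153/14⌋ = 10, remainder 13

10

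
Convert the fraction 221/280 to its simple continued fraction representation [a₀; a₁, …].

[0; 1, 3, 1, 2, 1, 14]

Apply division with remainder until the remainder is 0:
221 = 0·280 + 221, so a_0 = 0
280 = 1·221 + 59, so a_1 = 1
221 = 3·59 + 44, so a_2 = 3
59 = 1·44 + 15, so a_3 = 1
44 = 2·15 + 14, so a_4 = 2
15 = 1·14 + 1, so a_5 = 1
14 = 14·1 + 0, so a_6 = 14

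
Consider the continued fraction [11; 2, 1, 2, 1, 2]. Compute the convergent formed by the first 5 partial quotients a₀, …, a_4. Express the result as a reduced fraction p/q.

a_0 = 11: 11/1
a_1 = 2: 23/2
a_2 = 1: 34/3
a_3 = 2: 91/8
a_4 = 1: 125/11

125/11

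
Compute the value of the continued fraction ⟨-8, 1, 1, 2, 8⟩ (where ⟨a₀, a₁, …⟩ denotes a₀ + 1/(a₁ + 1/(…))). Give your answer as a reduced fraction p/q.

-311/42

Starting at the tail and folding back:
Start with 8.
2 + 1/(8/1) = 2 + 1/8 = 17/8
1 + 1/(17/8) = 1 + 8/17 = 25/17
1 + 1/(25/17) = 1 + 17/25 = 42/25
-8 + 1/(42/25) = -8 + 25/42 = -311/42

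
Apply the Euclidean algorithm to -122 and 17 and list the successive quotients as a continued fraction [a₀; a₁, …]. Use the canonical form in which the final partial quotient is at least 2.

[-8; 1, 4, 1, 2]

Apply division with remainder until the remainder is 0:
-122 = -8·17 + 14, so a_0 = -8
17 = 1·14 + 3, so a_1 = 1
14 = 4·3 + 2, so a_2 = 4
3 = 1·2 + 1, so a_3 = 1
2 = 2·1 + 0, so a_4 = 2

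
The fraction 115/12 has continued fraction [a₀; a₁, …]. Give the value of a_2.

1

Apply division with remainder until the remainder is 0:
115 = 9·12 + 7, so a_0 = 9
12 = 1·7 + 5, so a_1 = 1
7 = 1·5 + 2, so a_2 = 1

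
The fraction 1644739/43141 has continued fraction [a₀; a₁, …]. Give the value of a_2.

Run the Euclidean algorithm, recording each quotient:
1644739 = 38·43141 + 5381, so a_0 = 38
43141 = 8·5381 + 93, so a_1 = 8
5381 = 57·93 + 80, so a_2 = 57

57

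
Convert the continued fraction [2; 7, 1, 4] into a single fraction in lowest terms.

Start with 4.
1 + 1/(4/1) = 1 + 1/4 = 5/4
7 + 1/(5/4) = 7 + 4/5 = 39/5
2 + 1/(39/5) = 2 + 5/39 = 83/39

83/39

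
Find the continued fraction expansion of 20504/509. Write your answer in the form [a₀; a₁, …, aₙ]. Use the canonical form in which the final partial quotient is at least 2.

[40; 3, 1, 1, 6, 1, 2, 3]

Repeatedly divide and take the remainder:
20504 = 40·509 + 144, so a_0 = 40
509 = 3·144 + 77, so a_1 = 3
144 = 1·77 + 67, so a_2 = 1
77 = 1·67 + 10, so a_3 = 1
67 = 6·10 + 7, so a_4 = 6
10 = 1·7 + 3, so a_5 = 1
7 = 2·3 + 1, so a_6 = 2
3 = 3·1 + 0, so a_7 = 3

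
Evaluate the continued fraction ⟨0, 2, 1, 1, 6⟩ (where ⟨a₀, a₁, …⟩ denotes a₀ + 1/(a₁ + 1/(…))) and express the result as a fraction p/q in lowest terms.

Start with 6.
1 + 1/(6/1) = 1 + 1/6 = 7/6
1 + 1/(7/6) = 1 + 6/7 = 13/7
2 + 1/(13/7) = 2 + 7/13 = 33/13
0 + 1/(33/13) = 0 + 13/33 = 13/33

13/33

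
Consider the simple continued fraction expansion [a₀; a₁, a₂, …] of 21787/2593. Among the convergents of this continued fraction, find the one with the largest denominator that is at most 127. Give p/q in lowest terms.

731/87

a_0 = 8: 8/1  (≤ bound)
a_1 = 2: 17/2  (≤ bound)
a_2 = 2: 42/5  (≤ bound)
a_3 = 17: 731/87  (≤ bound)
a_4 = 2: 1504/179  (> 127, stop)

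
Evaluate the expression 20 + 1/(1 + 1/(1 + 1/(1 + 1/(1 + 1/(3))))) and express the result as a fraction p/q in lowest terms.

Build up convergents one term at a time:
a_0 = 20: 20/1
a_1 = 1: 21/1
a_2 = 1: 41/2
a_3 = 1: 62/3
a_4 = 1: 103/5
a_5 = 3: 371/18

371/18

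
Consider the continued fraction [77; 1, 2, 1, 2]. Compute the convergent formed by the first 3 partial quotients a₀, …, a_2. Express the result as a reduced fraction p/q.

Start with 2.
1 + 1/(2/1) = 1 + 1/2 = 3/2
77 + 1/(3/2) = 77 + 2/3 = 233/3

233/3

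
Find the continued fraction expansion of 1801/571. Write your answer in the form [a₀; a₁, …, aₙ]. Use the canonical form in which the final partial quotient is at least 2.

[3; 6, 2, 21, 2]

1801 = 3·571 + 88, so a_0 = 3
571 = 6·88 + 43, so a_1 = 6
88 = 2·43 + 2, so a_2 = 2
43 = 21·2 + 1, so a_3 = 21
2 = 2·1 + 0, so a_4 = 2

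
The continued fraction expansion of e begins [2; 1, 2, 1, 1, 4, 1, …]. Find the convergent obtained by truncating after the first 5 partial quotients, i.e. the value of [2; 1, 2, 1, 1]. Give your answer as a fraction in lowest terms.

19/7

Use the convergent recurrence hₖ = aₖ·hₖ₋₁ + hₖ₋₂ (and likewise for the denominators kₖ):
a_0 = 2: 2/1
a_1 = 1: 3/1
a_2 = 2: 8/3
a_3 = 1: 11/4
a_4 = 1: 19/7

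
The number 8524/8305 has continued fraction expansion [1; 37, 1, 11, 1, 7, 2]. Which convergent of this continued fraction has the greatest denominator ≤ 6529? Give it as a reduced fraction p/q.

4009/3906

a_0 = 1: 1/1  (≤ bound)
a_1 = 37: 38/37  (≤ bound)
a_2 = 1: 39/38  (≤ bound)
a_3 = 11: 467/455  (≤ bound)
a_4 = 1: 506/493  (≤ bound)
a_5 = 7: 4009/3906  (≤ bound)
a_6 = 2: 8524/8305  (> 6529, stop)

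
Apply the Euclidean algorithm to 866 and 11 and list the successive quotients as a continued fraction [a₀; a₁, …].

[78; 1, 2, 1, 2]

⌊866/11⌋ = 78, remainder 8
⌊11/8⌋ = 1, remainder 3
⌊8/3⌋ = 2, remainder 2
⌊3/2⌋ = 1, remainder 1
⌊2/1⌋ = 2, remainder 0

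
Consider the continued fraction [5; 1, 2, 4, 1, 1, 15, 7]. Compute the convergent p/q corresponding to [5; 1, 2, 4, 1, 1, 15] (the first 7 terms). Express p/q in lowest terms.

Build up convergents one term at a time:
a_0 = 5: 5/1
a_1 = 1: 6/1
a_2 = 2: 17/3
a_3 = 4: 74/13
a_4 = 1: 91/16
a_5 = 1: 165/29
a_6 = 15: 2566/451

2566/451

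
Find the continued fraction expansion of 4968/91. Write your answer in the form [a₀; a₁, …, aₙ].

[54; 1, 1, 2, 5, 1, 2]

4968 ÷ 91 → quotient 54, remainder 54
91 ÷ 54 → quotient 1, remainder 37
54 ÷ 37 → quotient 1, remainder 17
37 ÷ 17 → quotient 2, remainder 3
17 ÷ 3 → quotient 5, remainder 2
3 ÷ 2 → quotient 1, remainder 1
2 ÷ 1 → quotient 2, remainder 0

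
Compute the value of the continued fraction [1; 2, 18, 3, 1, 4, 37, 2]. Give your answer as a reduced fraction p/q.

Start with 2.
37 + 1/(2/1) = 37 + 1/2 = 75/2
4 + 1/(75/2) = 4 + 2/75 = 302/75
1 + 1/(302/75) = 1 + 75/302 = 377/302
3 + 1/(377/302) = 3 + 302/377 = 1433/377
18 + 1/(1433/377) = 18 + 377/1433 = 26171/1433
2 + 1/(26171/1433) = 2 + 1433/26171 = 53775/26171
1 + 1/(53775/26171) = 1 + 26171/53775 = 79946/53775

79946/53775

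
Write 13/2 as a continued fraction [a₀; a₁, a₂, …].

⌊13/2⌋ = 6, remainder 1
⌊2/1⌋ = 2, remainder 0

[6; 2]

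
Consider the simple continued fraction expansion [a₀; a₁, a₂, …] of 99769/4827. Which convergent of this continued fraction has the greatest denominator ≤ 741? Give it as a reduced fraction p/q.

15109/731

List convergents until the denominator exceeds the bound:
a_0 = 20: 20/1  (≤ bound)
a_1 = 1: 21/1  (≤ bound)
a_2 = 2: 62/3  (≤ bound)
a_3 = 48: 2997/145  (≤ bound)
a_4 = 2: 6056/293  (≤ bound)
a_5 = 2: 15109/731  (≤ bound)
a_6 = 1: 21165/1024  (> 741, stop)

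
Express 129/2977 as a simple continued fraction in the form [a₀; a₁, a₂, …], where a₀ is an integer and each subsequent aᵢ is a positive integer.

[0; 23, 12, 1, 9]

⌊129/2977⌋ = 0, remainder 129
⌊2977/129⌋ = 23, remainder 10
⌊129/10⌋ = 12, remainder 9
⌊10/9⌋ = 1, remainder 1
⌊9/1⌋ = 9, remainder 0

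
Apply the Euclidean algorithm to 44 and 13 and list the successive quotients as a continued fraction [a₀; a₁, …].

⌊44/13⌋ = 3, remainder 5
⌊13/5⌋ = 2, remainder 3
⌊5/3⌋ = 1, remainder 2
⌊3/2⌋ = 1, remainder 1
⌊2/1⌋ = 2, remainder 0

[3; 2, 1, 1, 2]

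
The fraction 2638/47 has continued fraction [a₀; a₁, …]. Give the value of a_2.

1

2638 = 56·47 + 6, so a_0 = 56
47 = 7·6 + 5, so a_1 = 7
6 = 1·5 + 1, so a_2 = 1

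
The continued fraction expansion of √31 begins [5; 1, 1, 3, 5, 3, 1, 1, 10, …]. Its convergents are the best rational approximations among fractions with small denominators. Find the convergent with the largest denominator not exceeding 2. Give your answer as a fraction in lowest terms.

11/2

List convergents until the denominator exceeds the bound:
a_0 = 5: 5/1  (≤ bound)
a_1 = 1: 6/1  (≤ bound)
a_2 = 1: 11/2  (≤ bound)
a_3 = 3: 39/7  (> 2, stop)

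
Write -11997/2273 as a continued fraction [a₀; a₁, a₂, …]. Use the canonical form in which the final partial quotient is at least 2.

-11997 = -6·2273 + 1641, so a_0 = -6
2273 = 1·1641 + 632, so a_1 = 1
1641 = 2·632 + 377, so a_2 = 2
632 = 1·377 + 255, so a_3 = 1
377 = 1·255 + 122, so a_4 = 1
255 = 2·122 + 11, so a_5 = 2
122 = 11·11 + 1, so a_6 = 11
11 = 11·1 + 0, so a_7 = 11

[-6; 1, 2, 1, 1, 2, 11, 11]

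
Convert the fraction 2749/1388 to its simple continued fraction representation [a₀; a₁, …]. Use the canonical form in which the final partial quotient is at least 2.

[1; 1, 50, 2, 2, 5]

⌊2749/1388⌋ = 1, remainder 1361
⌊1388/1361⌋ = 1, remainder 27
⌊1361/27⌋ = 50, remainder 11
⌊27/11⌋ = 2, remainder 5
⌊11/5⌋ = 2, remainder 1
⌊5/1⌋ = 5, remainder 0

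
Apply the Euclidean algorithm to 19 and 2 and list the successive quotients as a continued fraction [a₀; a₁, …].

⌊19/2⌋ = 9, remainder 1
⌊2/1⌋ = 2, remainder 0

[9; 2]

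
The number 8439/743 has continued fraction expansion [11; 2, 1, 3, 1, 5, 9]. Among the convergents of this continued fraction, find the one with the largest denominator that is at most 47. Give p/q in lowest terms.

a_0 = 11: 11/1  (≤ bound)
a_1 = 2: 23/2  (≤ bound)
a_2 = 1: 34/3  (≤ bound)
a_3 = 3: 125/11  (≤ bound)
a_4 = 1: 159/14  (≤ bound)
a_5 = 5: 920/81  (> 47, stop)

159/14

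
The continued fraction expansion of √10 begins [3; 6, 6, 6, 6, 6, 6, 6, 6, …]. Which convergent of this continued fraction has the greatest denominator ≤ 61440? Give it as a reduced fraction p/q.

a_0 = 3: 3/1  (≤ bound)
a_1 = 6: 19/6  (≤ bound)
a_2 = 6: 117/37  (≤ bound)
a_3 = 6: 721/228  (≤ bound)
a_4 = 6: 4443/1405  (≤ bound)
a_5 = 6: 27379/8658  (≤ bound)
a_6 = 6: 168717/53353  (≤ bound)
a_7 = 6: 1039681/328776  (> 61440, stop)

168717/53353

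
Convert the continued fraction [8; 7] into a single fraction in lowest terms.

57/7

Collapse the nested fraction from the inside out:
Start with 7.
8 + 1/(7/1) = 8 + 1/7 = 57/7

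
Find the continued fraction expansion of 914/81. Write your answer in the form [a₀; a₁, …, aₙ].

[11; 3, 1, 1, 11]

914 = 11·81 + 23, so a_0 = 11
81 = 3·23 + 12, so a_1 = 3
23 = 1·12 + 11, so a_2 = 1
12 = 1·11 + 1, so a_3 = 1
11 = 11·1 + 0, so a_4 = 11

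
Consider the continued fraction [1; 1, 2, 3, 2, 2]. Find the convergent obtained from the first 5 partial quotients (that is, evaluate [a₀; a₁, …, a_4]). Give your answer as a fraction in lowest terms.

Start with 2.
3 + 1/(2/1) = 3 + 1/2 = 7/2
2 + 1/(7/2) = 2 + 2/7 = 16/7
1 + 1/(16/7) = 1 + 7/16 = 23/16
1 + 1/(23/16) = 1 + 16/23 = 39/23

39/23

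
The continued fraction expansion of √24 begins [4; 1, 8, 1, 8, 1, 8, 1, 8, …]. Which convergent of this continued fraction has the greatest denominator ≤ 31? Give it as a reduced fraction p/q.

a_0 = 4: 4/1  (≤ bound)
a_1 = 1: 5/1  (≤ bound)
a_2 = 8: 44/9  (≤ bound)
a_3 = 1: 49/10  (≤ bound)
a_4 = 8: 436/89  (> 31, stop)

49/10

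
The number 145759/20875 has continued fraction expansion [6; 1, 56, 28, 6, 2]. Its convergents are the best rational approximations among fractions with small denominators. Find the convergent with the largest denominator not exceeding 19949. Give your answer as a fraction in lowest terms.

67304/9639

a_0 = 6: 6/1  (≤ bound)
a_1 = 1: 7/1  (≤ bound)
a_2 = 56: 398/57  (≤ bound)
a_3 = 28: 11151/1597  (≤ bound)
a_4 = 6: 67304/9639  (≤ bound)
a_5 = 2: 145759/20875  (> 19949, stop)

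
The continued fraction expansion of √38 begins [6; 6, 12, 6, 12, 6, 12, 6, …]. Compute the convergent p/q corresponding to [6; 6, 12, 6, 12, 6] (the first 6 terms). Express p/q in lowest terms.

202501/32850

a_0 = 6: 6/1
a_1 = 6: 37/6
a_2 = 12: 450/73
a_3 = 6: 2737/444
a_4 = 12: 33294/5401
a_5 = 6: 202501/32850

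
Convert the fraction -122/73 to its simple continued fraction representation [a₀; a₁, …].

[-2; 3, 24]

-122 = -2·73 + 24, so a_0 = -2
73 = 3·24 + 1, so a_1 = 3
24 = 24·1 + 0, so a_2 = 24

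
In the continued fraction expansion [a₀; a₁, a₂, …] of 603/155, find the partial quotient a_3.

8

Repeatedly divide and take the remainder:
603 ÷ 155 → quotient 3, remainder 138
155 ÷ 138 → quotient 1, remainder 17
138 ÷ 17 → quotient 8, remainder 2
17 ÷ 2 → quotient 8, remainder 1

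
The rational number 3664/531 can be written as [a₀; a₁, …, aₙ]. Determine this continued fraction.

3664 = 6·531 + 478, so a_0 = 6
531 = 1·478 + 53, so a_1 = 1
478 = 9·53 + 1, so a_2 = 9
53 = 53·1 + 0, so a_3 = 53

[6; 1, 9, 53]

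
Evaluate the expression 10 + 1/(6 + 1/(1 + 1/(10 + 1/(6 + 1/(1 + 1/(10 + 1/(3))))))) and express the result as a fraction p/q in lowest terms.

183599/18098

Work from the innermost term outward:
Start with 3.
10 + 1/(3/1) = 10 + 1/3 = 31/3
1 + 1/(31/3) = 1 + 3/31 = 34/31
6 + 1/(34/31) = 6 + 31/34 = 235/34
10 + 1/(235/34) = 10 + 34/235 = 2384/235
1 + 1/(2384/235) = 1 + 235/2384 = 2619/2384
6 + 1/(2619/2384) = 6 + 2384/2619 = 18098/2619
10 + 1/(18098/2619) = 10 + 2619/18098 = 183599/18098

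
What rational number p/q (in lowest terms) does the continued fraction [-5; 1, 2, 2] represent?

a_0 = -5: -5/1
a_1 = 1: -4/1
a_2 = 2: -13/3
a_3 = 2: -30/7

-30/7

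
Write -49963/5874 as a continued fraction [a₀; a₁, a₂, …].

[-9; 2, 42, 1, 2, 4, 5]

Repeatedly divide and take the remainder:
⌊-49963/5874⌋ = -9, remainder 2903
⌊5874/2903⌋ = 2, remainder 68
⌊2903/68⌋ = 42, remainder 47
⌊68/47⌋ = 1, remainder 21
⌊47/21⌋ = 2, remainder 5
⌊21/5⌋ = 4, remainder 1
⌊5/1⌋ = 5, remainder 0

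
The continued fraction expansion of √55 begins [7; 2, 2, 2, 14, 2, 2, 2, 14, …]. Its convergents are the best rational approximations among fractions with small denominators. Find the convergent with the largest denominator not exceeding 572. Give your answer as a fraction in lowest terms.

a_0 = 7: 7/1  (≤ bound)
a_1 = 2: 15/2  (≤ bound)
a_2 = 2: 37/5  (≤ bound)
a_3 = 2: 89/12  (≤ bound)
a_4 = 14: 1283/173  (≤ bound)
a_5 = 2: 2655/358  (≤ bound)
a_6 = 2: 6593/889  (> 572, stop)

2655/358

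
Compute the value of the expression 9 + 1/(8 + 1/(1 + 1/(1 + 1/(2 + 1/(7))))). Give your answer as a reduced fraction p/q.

Start with 7.
2 + 1/(7/1) = 2 + 1/7 = 15/7
1 + 1/(15/7) = 1 + 7/15 = 22/15
1 + 1/(22/15) = 1 + 15/22 = 37/22
8 + 1/(37/22) = 8 + 22/37 = 318/37
9 + 1/(318/37) = 9 + 37/318 = 2899/318

2899/318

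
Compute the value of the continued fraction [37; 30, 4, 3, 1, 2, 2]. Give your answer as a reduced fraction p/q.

Start with 2.
2 + 1/(2/1) = 2 + 1/2 = 5/2
1 + 1/(5/2) = 1 + 2/5 = 7/5
3 + 1/(7/5) = 3 + 5/7 = 26/7
4 + 1/(26/7) = 4 + 7/26 = 111/26
30 + 1/(111/26) = 30 + 26/111 = 3356/111
37 + 1/(3356/111) = 37 + 111/3356 = 124283/3356

124283/3356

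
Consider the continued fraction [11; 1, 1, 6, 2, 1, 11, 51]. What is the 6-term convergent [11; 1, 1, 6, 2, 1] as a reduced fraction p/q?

Start with 1.
2 + 1/(1/1) = 2 + 1/1 = 3/1
6 + 1/(3/1) = 6 + 1/3 = 19/3
1 + 1/(19/3) = 1 + 3/19 = 22/19
1 + 1/(22/19) = 1 + 19/22 = 41/22
11 + 1/(41/22) = 11 + 22/41 = 473/41

473/41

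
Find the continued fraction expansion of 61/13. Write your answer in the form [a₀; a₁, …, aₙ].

[4; 1, 2, 4]

Run the Euclidean algorithm, recording each quotient:
⌊61/13⌋ = 4, remainder 9
⌊13/9⌋ = 1, remainder 4
⌊9/4⌋ = 2, remainder 1
⌊4/1⌋ = 4, remainder 0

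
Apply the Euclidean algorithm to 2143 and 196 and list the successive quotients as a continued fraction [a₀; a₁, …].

Run the Euclidean algorithm, recording each quotient:
2143 = 10·196 + 183, so a_0 = 10
196 = 1·183 + 13, so a_1 = 1
183 = 14·13 + 1, so a_2 = 14
13 = 13·1 + 0, so a_3 = 13

[10; 1, 14, 13]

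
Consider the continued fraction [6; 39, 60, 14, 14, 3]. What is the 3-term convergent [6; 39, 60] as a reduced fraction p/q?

14106/2341

Start with 60.
39 + 1/(60/1) = 39 + 1/60 = 2341/60
6 + 1/(2341/60) = 6 + 60/2341 = 14106/2341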